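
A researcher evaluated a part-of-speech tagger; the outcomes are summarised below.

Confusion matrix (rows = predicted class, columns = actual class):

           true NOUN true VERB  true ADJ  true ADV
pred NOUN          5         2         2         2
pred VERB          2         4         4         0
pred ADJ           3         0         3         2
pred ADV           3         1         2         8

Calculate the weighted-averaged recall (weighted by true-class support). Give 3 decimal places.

0.465

Per-class recall (TP/(TP+FN)):
  NOUN: TP=5, FN=2+3+3=8 → 5/13 = 0.3846
  VERB: TP=4, FN=2+0+1=3 → 4/7 = 0.5714
  ADJ: TP=3, FN=2+4+2=8 → 3/11 = 0.2727
  ADV: TP=8, FN=2+0+2=4 → 8/12 = 0.6667
Weighted-recall = Σ (supportᵢ/N)·recallᵢ with N=43: (13/43)·0.3846 + (7/43)·0.5714 + (11/43)·0.2727 + (12/43)·0.6667 = 0.465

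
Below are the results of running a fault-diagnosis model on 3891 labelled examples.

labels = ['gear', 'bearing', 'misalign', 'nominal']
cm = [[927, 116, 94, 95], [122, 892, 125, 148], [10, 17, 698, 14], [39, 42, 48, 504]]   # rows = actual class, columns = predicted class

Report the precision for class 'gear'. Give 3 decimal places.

0.844

Treat 'gear' as positive and all other classes as negative.
precision = TP/(TP+FP).
gear: TP=927, FP=122+10+39=171 → 927/1098 = 0.8443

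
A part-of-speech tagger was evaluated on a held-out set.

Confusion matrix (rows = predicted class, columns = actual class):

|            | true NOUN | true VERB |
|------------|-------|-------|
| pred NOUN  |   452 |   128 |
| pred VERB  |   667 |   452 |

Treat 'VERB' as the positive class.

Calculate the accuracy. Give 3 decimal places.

0.532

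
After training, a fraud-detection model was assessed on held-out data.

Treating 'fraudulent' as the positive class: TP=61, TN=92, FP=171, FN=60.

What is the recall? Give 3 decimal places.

Recall = TP/(TP+FN) = 61/(61+60) = 61/121 = 0.504

0.504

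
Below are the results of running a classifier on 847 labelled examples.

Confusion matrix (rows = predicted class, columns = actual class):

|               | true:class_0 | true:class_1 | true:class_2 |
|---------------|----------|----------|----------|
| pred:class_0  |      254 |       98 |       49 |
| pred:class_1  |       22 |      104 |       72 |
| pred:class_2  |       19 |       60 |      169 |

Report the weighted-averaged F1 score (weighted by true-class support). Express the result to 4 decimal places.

0.6092

Per-class F1 score (2·TP/(2·TP+FP+FN)):
  class_0: TP=254, FP=98+49=147, FN=22+19=41 → 508/696 = 0.72989
  class_1: TP=104, FP=22+72=94, FN=98+60=158 → 208/460 = 0.45217
  class_2: TP=169, FP=19+60=79, FN=49+72=121 → 338/538 = 0.62825
Weighted-F1 score = Σ (supportᵢ/N)·F1 scoreᵢ with N=847: (295/847)·0.72989 + (262/847)·0.45217 + (290/847)·0.62825 = 0.6092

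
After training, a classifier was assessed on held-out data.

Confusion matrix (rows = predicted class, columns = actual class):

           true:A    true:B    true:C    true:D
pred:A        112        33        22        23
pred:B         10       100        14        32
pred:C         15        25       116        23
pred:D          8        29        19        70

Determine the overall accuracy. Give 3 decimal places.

Accuracy = trace / total = (112+100+116+70=398) / 651 = 398/651 = 0.611

0.611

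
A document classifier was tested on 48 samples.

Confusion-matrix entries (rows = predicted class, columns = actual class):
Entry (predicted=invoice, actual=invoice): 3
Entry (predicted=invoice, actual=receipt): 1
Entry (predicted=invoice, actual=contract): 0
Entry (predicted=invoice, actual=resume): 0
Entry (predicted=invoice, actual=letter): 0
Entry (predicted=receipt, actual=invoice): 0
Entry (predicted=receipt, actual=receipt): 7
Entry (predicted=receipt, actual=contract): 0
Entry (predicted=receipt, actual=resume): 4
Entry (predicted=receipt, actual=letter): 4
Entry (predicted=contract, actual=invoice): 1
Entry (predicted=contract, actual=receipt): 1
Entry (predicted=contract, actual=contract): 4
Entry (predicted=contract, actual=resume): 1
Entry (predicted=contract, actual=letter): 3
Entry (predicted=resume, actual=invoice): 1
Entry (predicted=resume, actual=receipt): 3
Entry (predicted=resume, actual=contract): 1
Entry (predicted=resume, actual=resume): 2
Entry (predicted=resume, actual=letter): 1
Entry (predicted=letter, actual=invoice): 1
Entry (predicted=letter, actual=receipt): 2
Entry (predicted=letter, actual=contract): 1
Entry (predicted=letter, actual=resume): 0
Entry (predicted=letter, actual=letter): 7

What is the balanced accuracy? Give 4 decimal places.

0.4838

Balanced accuracy = mean of per-class recall.
  invoice: recall = 3/6 = 0.50000
  receipt: recall = 7/14 = 0.50000
  contract: recall = 4/6 = 0.66667
  resume: recall = 2/7 = 0.28571
  letter: recall = 7/15 = 0.46667
Mean = (0.50000 + 0.50000 + 0.66667 + 0.28571 + 0.46667) / 5 = 0.4838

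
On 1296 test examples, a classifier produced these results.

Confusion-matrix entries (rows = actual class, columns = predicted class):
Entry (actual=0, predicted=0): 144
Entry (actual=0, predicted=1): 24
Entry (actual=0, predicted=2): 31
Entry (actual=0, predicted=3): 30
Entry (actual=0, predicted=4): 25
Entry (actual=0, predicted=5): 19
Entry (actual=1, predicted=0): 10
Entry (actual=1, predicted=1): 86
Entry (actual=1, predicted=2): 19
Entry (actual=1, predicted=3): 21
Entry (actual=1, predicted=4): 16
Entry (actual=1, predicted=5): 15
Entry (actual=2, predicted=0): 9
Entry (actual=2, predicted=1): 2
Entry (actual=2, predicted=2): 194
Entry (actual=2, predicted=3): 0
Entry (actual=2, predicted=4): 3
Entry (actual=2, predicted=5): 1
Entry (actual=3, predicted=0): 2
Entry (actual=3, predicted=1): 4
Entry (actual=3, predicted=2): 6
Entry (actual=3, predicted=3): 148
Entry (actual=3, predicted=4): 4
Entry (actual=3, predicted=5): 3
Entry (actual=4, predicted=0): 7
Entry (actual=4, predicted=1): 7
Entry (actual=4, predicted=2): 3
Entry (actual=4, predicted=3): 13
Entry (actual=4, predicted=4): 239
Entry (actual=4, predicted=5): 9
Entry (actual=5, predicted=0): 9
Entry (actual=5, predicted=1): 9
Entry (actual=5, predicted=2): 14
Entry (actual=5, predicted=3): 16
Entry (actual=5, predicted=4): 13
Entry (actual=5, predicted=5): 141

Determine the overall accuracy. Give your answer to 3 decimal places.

Accuracy = trace / total = (144+86+194+148+239+141=952) / 1296 = 952/1296 = 0.735

0.735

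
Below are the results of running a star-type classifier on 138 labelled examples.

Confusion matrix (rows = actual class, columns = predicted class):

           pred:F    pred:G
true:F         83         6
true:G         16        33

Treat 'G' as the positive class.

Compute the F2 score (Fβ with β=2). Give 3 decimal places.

0.702

Fβ = (1+β²)·TP / ((1+β²)·TP + β²·FN + FP), with β²=4
= 5·33 / (5·33 + 4·16 + 6) = 0.702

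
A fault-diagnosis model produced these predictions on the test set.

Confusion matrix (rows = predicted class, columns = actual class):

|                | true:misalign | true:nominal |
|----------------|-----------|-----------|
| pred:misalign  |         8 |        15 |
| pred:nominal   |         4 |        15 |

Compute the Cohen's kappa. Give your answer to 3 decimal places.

0.131

Observed agreement pₒ = trace/N = 23/42 = 0.5476
Expected agreement pₑ = Σ (rowᵢ·colᵢ)/N² = (12·23 + 30·19)/42² = 0.4796
κ = (pₒ − pₑ)/(1 − pₑ) = (0.5476 − 0.4796)/(1 − 0.4796) = 0.131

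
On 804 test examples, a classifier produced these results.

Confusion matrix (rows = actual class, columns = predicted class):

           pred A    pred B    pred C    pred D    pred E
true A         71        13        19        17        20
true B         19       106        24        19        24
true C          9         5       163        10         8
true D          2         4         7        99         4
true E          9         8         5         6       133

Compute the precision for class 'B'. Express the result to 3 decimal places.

0.779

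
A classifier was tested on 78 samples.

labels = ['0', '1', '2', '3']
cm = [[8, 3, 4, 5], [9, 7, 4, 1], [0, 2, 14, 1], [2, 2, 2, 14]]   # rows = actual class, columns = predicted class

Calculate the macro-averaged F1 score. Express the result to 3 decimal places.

Per-class F1 score (2·TP/(2·TP+FP+FN)):
  0: TP=8, FP=9+0+2=11, FN=3+4+5=12 → 16/39 = 0.4103
  1: TP=7, FP=3+2+2=7, FN=9+4+1=14 → 14/35 = 0.4000
  2: TP=14, FP=4+4+2=10, FN=0+2+1=3 → 28/41 = 0.6829
  3: TP=14, FP=5+1+1=7, FN=2+2+2=6 → 28/41 = 0.6829
Macro-F1 score = mean = (0.4103 + 0.4000 + 0.6829 + 0.6829) / 4 = 0.544

0.544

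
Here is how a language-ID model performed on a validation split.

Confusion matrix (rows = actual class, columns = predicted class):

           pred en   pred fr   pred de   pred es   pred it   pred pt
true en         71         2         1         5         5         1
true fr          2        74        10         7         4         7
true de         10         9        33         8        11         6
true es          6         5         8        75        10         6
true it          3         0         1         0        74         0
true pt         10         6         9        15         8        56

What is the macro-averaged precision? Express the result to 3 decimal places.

0.680

Per-class precision (TP/(TP+FP)):
  en: TP=71, FP=2+10+6+3+10=31 → 71/102 = 0.6961
  fr: TP=74, FP=2+9+5+0+6=22 → 74/96 = 0.7708
  de: TP=33, FP=1+10+8+1+9=29 → 33/62 = 0.5323
  es: TP=75, FP=5+7+8+0+15=35 → 75/110 = 0.6818
  it: TP=74, FP=5+4+11+10+8=38 → 74/112 = 0.6607
  pt: TP=56, FP=1+7+6+6+0=20 → 56/76 = 0.7368
Macro-precision = mean = (0.6961 + 0.7708 + 0.5323 + 0.6818 + 0.6607 + 0.7368) / 6 = 0.680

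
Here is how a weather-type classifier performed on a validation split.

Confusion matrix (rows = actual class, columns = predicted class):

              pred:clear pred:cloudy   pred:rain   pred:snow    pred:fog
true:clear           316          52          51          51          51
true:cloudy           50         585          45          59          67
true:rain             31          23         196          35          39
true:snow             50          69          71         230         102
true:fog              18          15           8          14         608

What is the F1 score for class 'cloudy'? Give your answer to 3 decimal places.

Take TP from the diagonal, FP from the rest of the 'cloudy' prediction marginal, FN from the rest of the 'cloudy' actual marginal.
F1 score = 2·TP/(2·TP+FP+FN).
cloudy: TP=585, FP=52+23+69+15=159, FN=50+45+59+67=221 → 1170/1550 = 0.7548

0.755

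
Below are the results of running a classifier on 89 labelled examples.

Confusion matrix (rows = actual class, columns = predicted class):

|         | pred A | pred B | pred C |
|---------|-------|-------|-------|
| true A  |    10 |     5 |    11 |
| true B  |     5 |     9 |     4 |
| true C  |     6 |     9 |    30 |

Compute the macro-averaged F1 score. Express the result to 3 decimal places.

0.510

Per-class F1 score (2·TP/(2·TP+FP+FN)):
  A: TP=10, FP=5+6=11, FN=5+11=16 → 20/47 = 0.4255
  B: TP=9, FP=5+9=14, FN=5+4=9 → 18/41 = 0.4390
  C: TP=30, FP=11+4=15, FN=6+9=15 → 60/90 = 0.6667
Macro-F1 score = mean = (0.4255 + 0.4390 + 0.6667) / 3 = 0.510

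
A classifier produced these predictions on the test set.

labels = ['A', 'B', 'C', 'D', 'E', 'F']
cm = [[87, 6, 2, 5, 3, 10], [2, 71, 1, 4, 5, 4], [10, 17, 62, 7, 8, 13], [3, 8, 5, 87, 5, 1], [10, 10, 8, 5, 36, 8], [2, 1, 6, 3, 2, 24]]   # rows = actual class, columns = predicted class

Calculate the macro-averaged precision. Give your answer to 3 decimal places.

0.654

Per-class precision (TP/(TP+FP)):
  A: TP=87, FP=2+10+3+10+2=27 → 87/114 = 0.7632
  B: TP=71, FP=6+17+8+10+1=42 → 71/113 = 0.6283
  C: TP=62, FP=2+1+5+8+6=22 → 62/84 = 0.7381
  D: TP=87, FP=5+4+7+5+3=24 → 87/111 = 0.7838
  E: TP=36, FP=3+5+8+5+2=23 → 36/59 = 0.6102
  F: TP=24, FP=10+4+13+1+8=36 → 24/60 = 0.4000
Macro-precision = mean = (0.7632 + 0.6283 + 0.7381 + 0.7838 + 0.6102 + 0.4000) / 6 = 0.654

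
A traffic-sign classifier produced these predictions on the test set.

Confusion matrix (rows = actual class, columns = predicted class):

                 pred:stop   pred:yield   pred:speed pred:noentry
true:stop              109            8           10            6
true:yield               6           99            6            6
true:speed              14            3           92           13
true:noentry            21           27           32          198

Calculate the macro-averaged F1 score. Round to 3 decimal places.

0.761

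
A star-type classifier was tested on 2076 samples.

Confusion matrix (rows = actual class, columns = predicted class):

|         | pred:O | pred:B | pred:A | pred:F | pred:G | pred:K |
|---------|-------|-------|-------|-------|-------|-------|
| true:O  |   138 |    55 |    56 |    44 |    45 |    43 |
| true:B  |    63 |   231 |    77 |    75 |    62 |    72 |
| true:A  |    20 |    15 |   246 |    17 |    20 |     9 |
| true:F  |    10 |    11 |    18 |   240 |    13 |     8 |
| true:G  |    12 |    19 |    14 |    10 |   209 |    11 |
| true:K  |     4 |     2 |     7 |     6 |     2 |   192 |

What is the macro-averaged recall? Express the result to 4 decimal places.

0.6624

Per-class recall (TP/(TP+FN)):
  O: TP=138, FN=55+56+44+45+43=243 → 138/381 = 0.36220
  B: TP=231, FN=63+77+75+62+72=349 → 231/580 = 0.39828
  A: TP=246, FN=20+15+17+20+9=81 → 246/327 = 0.75229
  F: TP=240, FN=10+11+18+13+8=60 → 240/300 = 0.80000
  G: TP=209, FN=12+19+14+10+11=66 → 209/275 = 0.76000
  K: TP=192, FN=4+2+7+6+2=21 → 192/213 = 0.90141
Macro-recall = mean = (0.36220 + 0.39828 + 0.75229 + 0.80000 + 0.76000 + 0.90141) / 6 = 0.6624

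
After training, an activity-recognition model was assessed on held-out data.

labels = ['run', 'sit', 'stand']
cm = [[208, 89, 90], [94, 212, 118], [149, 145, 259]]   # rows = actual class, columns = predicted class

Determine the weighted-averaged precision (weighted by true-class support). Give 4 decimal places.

Per-class precision (TP/(TP+FP)):
  run: TP=208, FP=94+149=243 → 208/451 = 0.46120
  sit: TP=212, FP=89+145=234 → 212/446 = 0.47534
  stand: TP=259, FP=90+118=208 → 259/467 = 0.55460
Weighted-precision = Σ (supportᵢ/N)·precisionᵢ with N=1364: (387/1364)·0.46120 + (424/1364)·0.47534 + (553/1364)·0.55460 = 0.5035

0.5035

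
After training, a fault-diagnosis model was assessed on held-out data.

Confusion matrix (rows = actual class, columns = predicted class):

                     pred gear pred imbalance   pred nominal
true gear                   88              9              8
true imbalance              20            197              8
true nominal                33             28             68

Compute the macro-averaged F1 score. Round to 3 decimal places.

Per-class F1 score (2·TP/(2·TP+FP+FN)):
  gear: TP=88, FP=20+33=53, FN=9+8=17 → 176/246 = 0.7154
  imbalance: TP=197, FP=9+28=37, FN=20+8=28 → 394/459 = 0.8584
  nominal: TP=68, FP=8+8=16, FN=33+28=61 → 136/213 = 0.6385
Macro-F1 score = mean = (0.7154 + 0.8584 + 0.6385) / 3 = 0.737

0.737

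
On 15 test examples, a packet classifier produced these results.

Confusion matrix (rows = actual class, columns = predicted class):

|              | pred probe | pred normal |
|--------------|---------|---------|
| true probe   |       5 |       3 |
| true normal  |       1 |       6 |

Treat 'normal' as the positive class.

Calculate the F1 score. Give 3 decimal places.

Precision = TP/(TP+FP) = 6/9 = 0.6667
Recall = TP/(TP+FN) = 6/7 = 0.8571
F1 = 2·TP/(2·TP+FP+FN) = 12/16 = 0.750

0.750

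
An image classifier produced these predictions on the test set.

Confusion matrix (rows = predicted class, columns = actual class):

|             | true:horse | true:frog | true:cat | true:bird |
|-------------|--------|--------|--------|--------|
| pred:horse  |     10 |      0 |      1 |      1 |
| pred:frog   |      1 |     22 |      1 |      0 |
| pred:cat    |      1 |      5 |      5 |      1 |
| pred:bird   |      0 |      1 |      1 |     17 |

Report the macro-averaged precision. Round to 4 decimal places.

0.7654

Per-class precision (TP/(TP+FP)):
  horse: TP=10, FP=0+1+1=2 → 10/12 = 0.83333
  frog: TP=22, FP=1+1+0=2 → 22/24 = 0.91667
  cat: TP=5, FP=1+5+1=7 → 5/12 = 0.41667
  bird: TP=17, FP=0+1+1=2 → 17/19 = 0.89474
Macro-precision = mean = (0.83333 + 0.91667 + 0.41667 + 0.89474) / 4 = 0.7654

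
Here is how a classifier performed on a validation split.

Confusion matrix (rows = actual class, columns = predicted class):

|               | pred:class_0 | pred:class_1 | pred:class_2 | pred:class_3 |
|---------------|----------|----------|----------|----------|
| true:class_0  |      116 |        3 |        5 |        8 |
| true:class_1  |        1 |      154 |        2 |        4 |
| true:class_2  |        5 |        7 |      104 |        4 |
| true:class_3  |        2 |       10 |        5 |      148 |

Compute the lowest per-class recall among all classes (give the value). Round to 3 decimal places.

0.867

Per-class recall (TP/(TP+FN)):
  class_0: TP=116, FN=3+5+8=16 → 116/132 = 0.8788
  class_1: TP=154, FN=1+2+4=7 → 154/161 = 0.9565
  class_2: TP=104, FN=5+7+4=16 → 104/120 = 0.8667
  class_3: TP=148, FN=2+10+5=17 → 148/165 = 0.8970
Lowest is class 'class_2' with recall = 0.867.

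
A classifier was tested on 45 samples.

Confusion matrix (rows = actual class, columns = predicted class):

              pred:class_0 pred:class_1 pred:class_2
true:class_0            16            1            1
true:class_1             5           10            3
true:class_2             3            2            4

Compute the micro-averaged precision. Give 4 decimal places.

Micro-averaging pools counts across classes: ΣTP=30, ΣFP=15, ΣFN=15.
Micro-precision = TP/(TP+FP) on pooled counts = 0.6667 (equals overall accuracy in single-label multiclass).

0.6667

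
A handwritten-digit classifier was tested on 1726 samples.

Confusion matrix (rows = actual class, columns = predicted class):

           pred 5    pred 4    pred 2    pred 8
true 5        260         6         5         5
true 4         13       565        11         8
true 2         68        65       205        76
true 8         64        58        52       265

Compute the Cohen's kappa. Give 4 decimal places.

0.6595

Observed agreement pₒ = trace/N = 1295/1726 = 0.75029
Expected agreement pₑ = Σ (rowᵢ·colᵢ)/N² = (276·405 + 597·694 + 414·273 + 439·354)/1726² = 0.26670
κ = (pₒ − pₑ)/(1 − pₑ) = (0.75029 − 0.26670)/(1 − 0.26670) = 0.6595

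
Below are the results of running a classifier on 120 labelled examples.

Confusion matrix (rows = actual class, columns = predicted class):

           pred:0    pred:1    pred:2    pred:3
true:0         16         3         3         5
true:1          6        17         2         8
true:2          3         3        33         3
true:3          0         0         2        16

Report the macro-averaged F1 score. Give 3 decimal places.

Per-class F1 score (2·TP/(2·TP+FP+FN)):
  0: TP=16, FP=6+3+0=9, FN=3+3+5=11 → 32/52 = 0.6154
  1: TP=17, FP=3+3+0=6, FN=6+2+8=16 → 34/56 = 0.6071
  2: TP=33, FP=3+2+2=7, FN=3+3+3=9 → 66/82 = 0.8049
  3: TP=16, FP=5+8+3=16, FN=0+0+2=2 → 32/50 = 0.6400
Macro-F1 score = mean = (0.6154 + 0.6071 + 0.8049 + 0.6400) / 4 = 0.667

0.667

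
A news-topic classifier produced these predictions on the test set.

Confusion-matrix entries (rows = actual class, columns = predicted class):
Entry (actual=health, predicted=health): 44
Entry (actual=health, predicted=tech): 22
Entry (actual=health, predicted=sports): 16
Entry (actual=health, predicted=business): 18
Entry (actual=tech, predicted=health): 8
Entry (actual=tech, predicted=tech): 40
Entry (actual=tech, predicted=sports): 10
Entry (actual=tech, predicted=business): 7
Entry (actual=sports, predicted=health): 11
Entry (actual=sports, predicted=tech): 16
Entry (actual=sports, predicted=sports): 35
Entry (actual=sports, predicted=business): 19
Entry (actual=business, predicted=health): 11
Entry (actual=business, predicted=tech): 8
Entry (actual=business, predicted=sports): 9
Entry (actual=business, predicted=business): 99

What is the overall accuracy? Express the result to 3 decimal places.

Accuracy = trace / total = (44+40+35+99=218) / 373 = 218/373 = 0.584

0.584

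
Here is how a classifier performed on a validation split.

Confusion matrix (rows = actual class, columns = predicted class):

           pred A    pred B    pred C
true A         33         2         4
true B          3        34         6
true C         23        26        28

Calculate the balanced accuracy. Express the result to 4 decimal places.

0.6668

Balanced accuracy = mean of per-class recall.
  A: recall = 33/39 = 0.84615
  B: recall = 34/43 = 0.79070
  C: recall = 28/77 = 0.36364
Mean = (0.84615 + 0.79070 + 0.36364) / 3 = 0.6668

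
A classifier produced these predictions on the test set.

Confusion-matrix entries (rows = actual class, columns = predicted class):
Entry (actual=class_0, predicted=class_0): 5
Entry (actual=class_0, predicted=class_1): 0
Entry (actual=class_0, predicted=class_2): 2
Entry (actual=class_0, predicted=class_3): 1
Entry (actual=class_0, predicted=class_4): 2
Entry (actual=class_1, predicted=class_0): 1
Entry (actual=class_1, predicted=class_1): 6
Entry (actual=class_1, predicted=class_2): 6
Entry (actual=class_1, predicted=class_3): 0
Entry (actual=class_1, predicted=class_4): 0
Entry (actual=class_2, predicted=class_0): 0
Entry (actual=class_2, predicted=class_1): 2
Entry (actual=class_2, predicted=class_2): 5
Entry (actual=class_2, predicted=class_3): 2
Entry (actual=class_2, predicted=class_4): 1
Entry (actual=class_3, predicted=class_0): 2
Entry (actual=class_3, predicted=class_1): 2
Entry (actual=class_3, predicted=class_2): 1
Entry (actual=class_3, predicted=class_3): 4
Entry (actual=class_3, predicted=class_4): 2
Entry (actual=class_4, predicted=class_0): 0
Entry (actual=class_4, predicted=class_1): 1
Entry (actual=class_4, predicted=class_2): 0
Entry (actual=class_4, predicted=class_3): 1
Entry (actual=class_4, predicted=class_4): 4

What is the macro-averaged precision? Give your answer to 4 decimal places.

0.4944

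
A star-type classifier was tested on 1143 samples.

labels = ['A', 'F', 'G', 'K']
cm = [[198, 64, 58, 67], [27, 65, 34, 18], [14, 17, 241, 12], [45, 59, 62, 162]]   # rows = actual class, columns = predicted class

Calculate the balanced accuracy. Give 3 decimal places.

Balanced accuracy = mean of per-class recall.
  A: recall = 198/387 = 0.5116
  F: recall = 65/144 = 0.4514
  G: recall = 241/284 = 0.8486
  K: recall = 162/328 = 0.4939
Mean = (0.5116 + 0.4514 + 0.8486 + 0.4939) / 4 = 0.576

0.576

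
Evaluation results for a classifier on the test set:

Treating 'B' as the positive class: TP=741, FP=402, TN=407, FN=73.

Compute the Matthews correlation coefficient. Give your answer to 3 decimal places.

MCC = (TP·TN − FP·FN) / √((TP+FP)(TP+FN)(TN+FP)(TN+FN))
Numerator = 741·407 − 402·73 = 272241
Denominator = √(1143·814·809·480) = √361293704640 = 601077.1204
MCC = 272241 / 601077.1204 = 0.453

0.453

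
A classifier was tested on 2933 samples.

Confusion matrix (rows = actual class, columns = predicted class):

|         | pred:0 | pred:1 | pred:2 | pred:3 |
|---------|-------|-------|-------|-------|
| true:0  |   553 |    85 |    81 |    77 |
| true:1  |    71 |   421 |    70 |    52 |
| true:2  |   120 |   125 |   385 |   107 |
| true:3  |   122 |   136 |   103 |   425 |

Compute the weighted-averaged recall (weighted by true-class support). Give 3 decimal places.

Per-class recall (TP/(TP+FN)):
  0: TP=553, FN=85+81+77=243 → 553/796 = 0.6947
  1: TP=421, FN=71+70+52=193 → 421/614 = 0.6857
  2: TP=385, FN=120+125+107=352 → 385/737 = 0.5224
  3: TP=425, FN=122+136+103=361 → 425/786 = 0.5407
Weighted-recall = Σ (supportᵢ/N)·recallᵢ with N=2933: (796/2933)·0.6947 + (614/2933)·0.6857 + (737/2933)·0.5224 + (786/2933)·0.5407 = 0.608

0.608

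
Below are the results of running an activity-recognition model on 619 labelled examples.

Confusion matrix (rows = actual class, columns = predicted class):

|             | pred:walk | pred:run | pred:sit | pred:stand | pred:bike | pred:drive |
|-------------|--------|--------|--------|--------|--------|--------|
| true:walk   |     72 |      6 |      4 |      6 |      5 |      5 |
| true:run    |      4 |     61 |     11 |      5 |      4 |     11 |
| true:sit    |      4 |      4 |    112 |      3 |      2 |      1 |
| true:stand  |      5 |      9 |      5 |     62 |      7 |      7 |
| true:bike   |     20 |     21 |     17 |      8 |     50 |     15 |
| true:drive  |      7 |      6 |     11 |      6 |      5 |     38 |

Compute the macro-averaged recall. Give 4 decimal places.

0.6356

Per-class recall (TP/(TP+FN)):
  walk: TP=72, FN=6+4+6+5+5=26 → 72/98 = 0.73469
  run: TP=61, FN=4+11+5+4+11=35 → 61/96 = 0.63542
  sit: TP=112, FN=4+4+3+2+1=14 → 112/126 = 0.88889
  stand: TP=62, FN=5+9+5+7+7=33 → 62/95 = 0.65263
  bike: TP=50, FN=20+21+17+8+15=81 → 50/131 = 0.38168
  drive: TP=38, FN=7+6+11+6+5=35 → 38/73 = 0.52055
Macro-recall = mean = (0.73469 + 0.63542 + 0.88889 + 0.65263 + 0.38168 + 0.52055) / 6 = 0.6356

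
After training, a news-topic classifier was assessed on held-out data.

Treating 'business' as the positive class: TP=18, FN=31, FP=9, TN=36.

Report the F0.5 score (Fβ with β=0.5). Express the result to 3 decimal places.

0.573

Fβ = (1+β²)·TP / ((1+β²)·TP + β²·FN + FP), with β²=1/4
= 1.25·18 / (1.25·18 + 0.25·31 + 9) = 0.573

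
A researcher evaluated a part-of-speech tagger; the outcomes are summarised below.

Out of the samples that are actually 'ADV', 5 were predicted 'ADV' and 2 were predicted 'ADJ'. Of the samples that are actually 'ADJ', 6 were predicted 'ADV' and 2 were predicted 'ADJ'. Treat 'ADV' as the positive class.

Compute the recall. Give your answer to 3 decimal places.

Recall = TP/(TP+FN) = 5/(5+2) = 5/7 = 0.714

0.714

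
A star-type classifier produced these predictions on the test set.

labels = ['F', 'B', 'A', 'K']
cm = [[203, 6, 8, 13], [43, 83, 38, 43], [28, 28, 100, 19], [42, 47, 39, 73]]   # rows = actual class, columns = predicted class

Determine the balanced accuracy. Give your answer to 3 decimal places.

0.555

Balanced accuracy = mean of per-class recall.
  F: recall = 203/230 = 0.8826
  B: recall = 83/207 = 0.4010
  A: recall = 100/175 = 0.5714
  K: recall = 73/201 = 0.3632
Mean = (0.8826 + 0.4010 + 0.5714 + 0.3632) / 4 = 0.555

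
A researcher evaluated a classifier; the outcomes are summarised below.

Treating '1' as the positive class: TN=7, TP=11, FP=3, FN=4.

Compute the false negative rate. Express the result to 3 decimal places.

FNR = FN/(FN+TP) = 4/(4+11) = 0.267

0.267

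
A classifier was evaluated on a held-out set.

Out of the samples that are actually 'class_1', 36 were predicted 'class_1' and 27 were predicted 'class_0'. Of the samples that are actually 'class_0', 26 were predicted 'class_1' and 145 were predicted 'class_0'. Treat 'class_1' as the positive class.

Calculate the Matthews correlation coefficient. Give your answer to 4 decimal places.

MCC = (TP·TN − FP·FN) / √((TP+FP)(TP+FN)(TN+FP)(TN+FN))
Numerator = 36·145 − 26·27 = 4518
Denominator = √(62·63·171·172) = √114883272 = 10718.3614
MCC = 4518 / 10718.3614 = 0.4215

0.4215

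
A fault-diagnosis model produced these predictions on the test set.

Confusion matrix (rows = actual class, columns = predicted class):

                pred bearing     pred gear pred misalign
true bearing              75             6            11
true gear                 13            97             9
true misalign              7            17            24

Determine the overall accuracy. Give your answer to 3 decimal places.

Accuracy = trace / total = (75+97+24=196) / 259 = 196/259 = 0.757

0.757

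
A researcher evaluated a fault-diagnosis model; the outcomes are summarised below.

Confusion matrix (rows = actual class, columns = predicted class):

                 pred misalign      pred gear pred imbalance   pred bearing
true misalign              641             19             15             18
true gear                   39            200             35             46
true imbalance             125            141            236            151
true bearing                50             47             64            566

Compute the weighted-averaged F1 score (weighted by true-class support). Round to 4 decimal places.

0.6699

Per-class F1 score (2·TP/(2·TP+FP+FN)):
  misalign: TP=641, FP=39+125+50=214, FN=19+15+18=52 → 1282/1548 = 0.82817
  gear: TP=200, FP=19+141+47=207, FN=39+35+46=120 → 400/727 = 0.55021
  imbalance: TP=236, FP=15+35+64=114, FN=125+141+151=417 → 472/1003 = 0.47059
  bearing: TP=566, FP=18+46+151=215, FN=50+47+64=161 → 1132/1508 = 0.75066
Weighted-F1 score = Σ (supportᵢ/N)·F1 scoreᵢ with N=2393: (693/2393)·0.82817 + (320/2393)·0.55021 + (653/2393)·0.47059 + (727/2393)·0.75066 = 0.6699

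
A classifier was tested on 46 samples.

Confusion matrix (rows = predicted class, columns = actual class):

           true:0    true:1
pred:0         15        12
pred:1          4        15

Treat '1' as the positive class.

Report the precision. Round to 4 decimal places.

Precision = TP/(TP+FP) = 15/(15+4) = 15/19 = 0.7895

0.7895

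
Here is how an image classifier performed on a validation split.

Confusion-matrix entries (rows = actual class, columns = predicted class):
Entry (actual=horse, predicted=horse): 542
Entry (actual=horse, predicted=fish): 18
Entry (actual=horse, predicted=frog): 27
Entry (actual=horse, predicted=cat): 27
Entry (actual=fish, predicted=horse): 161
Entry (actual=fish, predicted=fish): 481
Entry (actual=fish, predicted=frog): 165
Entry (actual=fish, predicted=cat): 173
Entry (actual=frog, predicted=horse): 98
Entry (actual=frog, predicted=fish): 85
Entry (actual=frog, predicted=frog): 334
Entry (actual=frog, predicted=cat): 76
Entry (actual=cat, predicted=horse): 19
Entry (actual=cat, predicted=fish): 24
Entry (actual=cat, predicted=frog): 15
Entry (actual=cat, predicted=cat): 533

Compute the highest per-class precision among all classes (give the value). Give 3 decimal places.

0.791

Per-class precision (TP/(TP+FP)):
  horse: TP=542, FP=161+98+19=278 → 542/820 = 0.6610
  fish: TP=481, FP=18+85+24=127 → 481/608 = 0.7911
  frog: TP=334, FP=27+165+15=207 → 334/541 = 0.6174
  cat: TP=533, FP=27+173+76=276 → 533/809 = 0.6588
Highest is class 'fish' with precision = 0.791.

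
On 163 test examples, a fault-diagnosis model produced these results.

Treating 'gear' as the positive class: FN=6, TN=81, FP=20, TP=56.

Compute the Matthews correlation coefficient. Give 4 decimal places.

MCC = (TP·TN − FP·FN) / √((TP+FP)(TP+FN)(TN+FP)(TN+FN))
Numerator = 56·81 − 20·6 = 4416
Denominator = √(76·62·101·87) = √41404344 = 6434.6207
MCC = 4416 / 6434.6207 = 0.6863

0.6863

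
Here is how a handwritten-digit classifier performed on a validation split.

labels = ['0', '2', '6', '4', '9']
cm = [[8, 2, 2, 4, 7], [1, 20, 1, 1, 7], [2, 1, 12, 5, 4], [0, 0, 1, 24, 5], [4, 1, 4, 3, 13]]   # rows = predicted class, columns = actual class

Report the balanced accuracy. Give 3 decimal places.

Balanced accuracy = mean of per-class recall.
  0: recall = 8/15 = 0.5333
  2: recall = 20/24 = 0.8333
  6: recall = 12/20 = 0.6000
  4: recall = 24/37 = 0.6486
  9: recall = 13/36 = 0.3611
Mean = (0.5333 + 0.8333 + 0.6000 + 0.6486 + 0.3611) / 5 = 0.595

0.595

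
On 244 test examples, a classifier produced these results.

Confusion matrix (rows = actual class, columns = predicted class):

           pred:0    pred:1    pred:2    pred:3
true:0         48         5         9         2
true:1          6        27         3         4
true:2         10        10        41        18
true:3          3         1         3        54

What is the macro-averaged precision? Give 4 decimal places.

0.6922

Per-class precision (TP/(TP+FP)):
  0: TP=48, FP=6+10+3=19 → 48/67 = 0.71642
  1: TP=27, FP=5+10+1=16 → 27/43 = 0.62791
  2: TP=41, FP=9+3+3=15 → 41/56 = 0.73214
  3: TP=54, FP=2+4+18=24 → 54/78 = 0.69231
Macro-precision = mean = (0.71642 + 0.62791 + 0.73214 + 0.69231) / 4 = 0.6922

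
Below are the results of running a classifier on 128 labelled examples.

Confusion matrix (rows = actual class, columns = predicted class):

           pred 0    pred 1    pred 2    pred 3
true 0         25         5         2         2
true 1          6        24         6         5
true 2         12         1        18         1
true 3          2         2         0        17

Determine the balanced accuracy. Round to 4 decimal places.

Balanced accuracy = mean of per-class recall.
  0: recall = 25/34 = 0.73529
  1: recall = 24/41 = 0.58537
  2: recall = 18/32 = 0.56250
  3: recall = 17/21 = 0.80952
Mean = (0.73529 + 0.58537 + 0.56250 + 0.80952) / 4 = 0.6732

0.6732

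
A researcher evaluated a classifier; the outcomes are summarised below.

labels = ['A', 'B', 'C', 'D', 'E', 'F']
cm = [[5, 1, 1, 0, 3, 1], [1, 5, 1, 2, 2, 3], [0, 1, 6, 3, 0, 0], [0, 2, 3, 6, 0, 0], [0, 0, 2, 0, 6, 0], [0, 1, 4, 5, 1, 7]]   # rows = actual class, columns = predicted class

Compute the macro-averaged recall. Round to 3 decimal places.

Per-class recall (TP/(TP+FN)):
  A: TP=5, FN=1+1+0+3+1=6 → 5/11 = 0.4545
  B: TP=5, FN=1+1+2+2+3=9 → 5/14 = 0.3571
  C: TP=6, FN=0+1+3+0+0=4 → 6/10 = 0.6000
  D: TP=6, FN=0+2+3+0+0=5 → 6/11 = 0.5455
  E: TP=6, FN=0+0+2+0+0=2 → 6/8 = 0.7500
  F: TP=7, FN=0+1+4+5+1=11 → 7/18 = 0.3889
Macro-recall = mean = (0.4545 + 0.3571 + 0.6000 + 0.5455 + 0.7500 + 0.3889) / 6 = 0.516

0.516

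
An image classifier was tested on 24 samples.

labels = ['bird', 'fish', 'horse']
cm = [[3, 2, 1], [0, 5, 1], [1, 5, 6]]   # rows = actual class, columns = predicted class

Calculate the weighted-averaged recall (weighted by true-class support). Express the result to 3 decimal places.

0.583

Per-class recall (TP/(TP+FN)):
  bird: TP=3, FN=2+1=3 → 3/6 = 0.5000
  fish: TP=5, FN=0+1=1 → 5/6 = 0.8333
  horse: TP=6, FN=1+5=6 → 6/12 = 0.5000
Weighted-recall = Σ (supportᵢ/N)·recallᵢ with N=24: (6/24)·0.5000 + (6/24)·0.8333 + (12/24)·0.5000 = 0.583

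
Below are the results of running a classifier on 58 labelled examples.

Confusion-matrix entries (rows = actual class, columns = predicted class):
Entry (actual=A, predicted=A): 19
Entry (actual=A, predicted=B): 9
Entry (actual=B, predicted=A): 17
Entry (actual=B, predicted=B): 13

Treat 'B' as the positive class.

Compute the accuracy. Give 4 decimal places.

Accuracy = (TP+TN)/N = (13+19)/58 = 0.5517

0.5517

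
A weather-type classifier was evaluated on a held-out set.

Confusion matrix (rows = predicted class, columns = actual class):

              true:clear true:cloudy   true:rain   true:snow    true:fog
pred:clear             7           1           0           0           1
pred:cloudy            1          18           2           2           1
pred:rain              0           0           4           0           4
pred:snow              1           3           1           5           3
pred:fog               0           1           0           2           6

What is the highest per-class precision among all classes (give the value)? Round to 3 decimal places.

0.778

Per-class precision (TP/(TP+FP)):
  clear: TP=7, FP=1+0+0+1=2 → 7/9 = 0.7778
  cloudy: TP=18, FP=1+2+2+1=6 → 18/24 = 0.7500
  rain: TP=4, FP=0+0+0+4=4 → 4/8 = 0.5000
  snow: TP=5, FP=1+3+1+3=8 → 5/13 = 0.3846
  fog: TP=6, FP=0+1+0+2=3 → 6/9 = 0.6667
Highest is class 'clear' with precision = 0.778.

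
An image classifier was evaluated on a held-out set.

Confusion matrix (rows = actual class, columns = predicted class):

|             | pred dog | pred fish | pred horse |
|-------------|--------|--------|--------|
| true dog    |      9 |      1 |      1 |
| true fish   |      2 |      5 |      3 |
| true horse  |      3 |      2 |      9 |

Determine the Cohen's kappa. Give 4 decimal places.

Observed agreement pₒ = trace/N = 23/35 = 0.65714
Expected agreement pₑ = Σ (rowᵢ·colᵢ)/N² = (11·14 + 10·8 + 14·13)/35² = 0.33959
κ = (pₒ − pₑ)/(1 − pₑ) = (0.65714 − 0.33959)/(1 − 0.33959) = 0.4808

0.4808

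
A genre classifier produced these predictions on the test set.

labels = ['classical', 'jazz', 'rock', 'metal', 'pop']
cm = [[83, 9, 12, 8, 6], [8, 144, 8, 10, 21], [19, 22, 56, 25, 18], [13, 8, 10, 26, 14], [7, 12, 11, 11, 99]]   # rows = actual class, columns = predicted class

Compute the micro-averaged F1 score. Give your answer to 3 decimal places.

Micro-averaging pools counts across classes: ΣTP=408, ΣFP=252, ΣFN=252.
Micro-F1 score = 2·TP/(2·TP+FP+FN) on pooled counts = 0.618 (equals overall accuracy in single-label multiclass).

0.618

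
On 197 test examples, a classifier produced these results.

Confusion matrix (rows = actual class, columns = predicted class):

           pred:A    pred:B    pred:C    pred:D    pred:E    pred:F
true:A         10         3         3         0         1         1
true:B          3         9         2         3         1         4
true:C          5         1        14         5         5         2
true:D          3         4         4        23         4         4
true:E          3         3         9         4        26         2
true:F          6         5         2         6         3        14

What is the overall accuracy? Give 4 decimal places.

Accuracy = trace / total = (10+9+14+23+26+14=96) / 197 = 96/197 = 0.4873

0.4873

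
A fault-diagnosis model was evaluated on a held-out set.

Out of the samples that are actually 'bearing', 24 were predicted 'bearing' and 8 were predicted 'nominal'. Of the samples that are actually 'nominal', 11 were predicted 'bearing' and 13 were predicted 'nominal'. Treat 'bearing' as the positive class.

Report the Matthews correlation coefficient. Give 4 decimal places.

0.2981

MCC = (TP·TN − FP·FN) / √((TP+FP)(TP+FN)(TN+FP)(TN+FN))
Numerator = 24·13 − 11·8 = 224
Denominator = √(35·32·24·21) = √564480 = 751.3188
MCC = 224 / 751.3188 = 0.2981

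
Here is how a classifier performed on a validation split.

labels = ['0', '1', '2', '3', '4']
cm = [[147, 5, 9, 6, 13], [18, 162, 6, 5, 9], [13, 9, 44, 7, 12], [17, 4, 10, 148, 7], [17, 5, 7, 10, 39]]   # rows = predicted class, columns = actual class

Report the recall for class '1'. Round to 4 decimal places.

Take TP from the diagonal, FP from the rest of the '1' prediction marginal, FN from the rest of the '1' actual marginal.
recall = TP/(TP+FN).
1: TP=162, FN=5+9+4+5=23 → 162/185 = 0.87568

0.8757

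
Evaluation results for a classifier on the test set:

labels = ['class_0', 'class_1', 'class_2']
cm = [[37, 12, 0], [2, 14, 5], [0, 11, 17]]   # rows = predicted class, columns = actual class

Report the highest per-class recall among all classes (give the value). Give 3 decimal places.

Per-class recall (TP/(TP+FN)):
  class_0: TP=37, FN=2+0=2 → 37/39 = 0.9487
  class_1: TP=14, FN=12+11=23 → 14/37 = 0.3784
  class_2: TP=17, FN=0+5=5 → 17/22 = 0.7727
Highest is class 'class_0' with recall = 0.949.

0.949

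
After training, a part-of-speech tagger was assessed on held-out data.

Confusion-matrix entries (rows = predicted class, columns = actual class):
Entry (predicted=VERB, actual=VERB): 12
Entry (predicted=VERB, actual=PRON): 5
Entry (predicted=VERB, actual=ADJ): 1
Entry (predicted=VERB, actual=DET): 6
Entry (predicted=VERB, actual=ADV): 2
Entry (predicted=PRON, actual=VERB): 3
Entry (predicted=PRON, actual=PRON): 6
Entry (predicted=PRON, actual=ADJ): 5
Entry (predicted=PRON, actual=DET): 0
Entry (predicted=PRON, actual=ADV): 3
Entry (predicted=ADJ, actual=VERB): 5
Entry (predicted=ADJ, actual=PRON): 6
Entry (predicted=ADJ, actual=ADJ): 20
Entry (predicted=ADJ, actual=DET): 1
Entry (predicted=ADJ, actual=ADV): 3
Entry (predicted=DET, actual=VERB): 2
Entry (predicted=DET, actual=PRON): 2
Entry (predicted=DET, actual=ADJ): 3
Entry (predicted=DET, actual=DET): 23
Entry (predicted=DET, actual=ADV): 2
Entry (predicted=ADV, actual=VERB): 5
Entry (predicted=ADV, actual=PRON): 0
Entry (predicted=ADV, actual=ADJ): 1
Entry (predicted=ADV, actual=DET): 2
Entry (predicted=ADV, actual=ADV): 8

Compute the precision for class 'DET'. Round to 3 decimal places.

0.719

Take TP from the diagonal, FP from the rest of the 'DET' prediction marginal, FN from the rest of the 'DET' actual marginal.
precision = TP/(TP+FP).
DET: TP=23, FP=2+2+3+2=9 → 23/32 = 0.7188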